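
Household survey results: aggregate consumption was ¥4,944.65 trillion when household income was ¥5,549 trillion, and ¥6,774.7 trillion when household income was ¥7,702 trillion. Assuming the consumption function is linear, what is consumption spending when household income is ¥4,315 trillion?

MPC = (6774.7 − 4944.65)/(7702 − 5549) = 1830.05/2153 = 0.85
a = 4944.65 − 0.85(5549) = 4944.65 − 4716.65 = 228
C = 228 + 0.85(4315) = 228 + 3667.75 = 3895.75

C = 3895.75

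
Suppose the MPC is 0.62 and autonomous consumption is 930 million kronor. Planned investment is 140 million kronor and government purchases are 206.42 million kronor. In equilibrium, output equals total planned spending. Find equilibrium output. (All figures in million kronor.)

Y = 3359

Y = C + I + G = 930 + 0.62Y + 140 + 206.42
Y − 0.62Y = 1276.42
0.38Y = 1276.42, so Y = 1276.42/0.38 = 3359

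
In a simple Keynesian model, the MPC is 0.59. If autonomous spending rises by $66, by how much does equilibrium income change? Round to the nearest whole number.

The multiplier is 1/(1 − MPC) = 1/0.41.
ΔY = 66/0.41 = 160.98 ≈ 161

ΔY ≈ 161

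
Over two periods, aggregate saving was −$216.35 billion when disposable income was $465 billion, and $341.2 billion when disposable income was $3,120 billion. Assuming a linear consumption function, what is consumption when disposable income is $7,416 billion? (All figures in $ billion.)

MPS = ΔS/ΔY = (341.2 − (-216.35))/(3120 − 465) = 557.55/2655 = 0.21
MPC = 1 − MPS = 0.79
Autonomous saving = -216.35 − 0.21(465) = -314, so a = 314
C = 314 + 0.79(7416) = 314 + 5858.64 = 6172.64

C = 6172.64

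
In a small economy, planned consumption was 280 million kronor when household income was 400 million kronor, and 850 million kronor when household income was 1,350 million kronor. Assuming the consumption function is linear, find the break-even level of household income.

MPC = (850 − 280)/(1350 − 400) = 570/950 = 0.6
a = 280 − 0.6(400) = 280 − 240 = 40
Break-even: Y = a/(1−MPC) = 40/0.4 = 100

Y = 100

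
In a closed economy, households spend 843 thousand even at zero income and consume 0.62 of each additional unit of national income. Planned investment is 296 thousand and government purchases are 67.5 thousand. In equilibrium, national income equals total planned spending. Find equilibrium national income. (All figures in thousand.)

Y = C + I + G = 843 + 0.62Y + 296 + 67.5
Y − 0.62Y = 1206.5
0.38Y = 1206.5, so Y = 1206.5/0.38 = 3175

Y = 3175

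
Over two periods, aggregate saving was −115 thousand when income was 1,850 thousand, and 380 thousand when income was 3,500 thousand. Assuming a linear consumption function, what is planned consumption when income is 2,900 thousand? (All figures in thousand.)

MPS = ΔS/ΔY = (380 − (-115))/(3500 − 1850) = 495/1650 = 0.3
MPC = 1 − MPS = 0.7
Autonomous saving = -115 − 0.3(1850) = -670, so a = 670
C = 670 + 0.7(2900) = 670 + 2030 = 2700

C = 2700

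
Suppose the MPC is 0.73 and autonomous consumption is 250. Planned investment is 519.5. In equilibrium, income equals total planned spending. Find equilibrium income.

Y = C + I = 250 + 0.73Y + 519.5
Y − 0.73Y = 769.5
0.27Y = 769.5, so Y = 769.5/0.27 = 2850

Y = 2850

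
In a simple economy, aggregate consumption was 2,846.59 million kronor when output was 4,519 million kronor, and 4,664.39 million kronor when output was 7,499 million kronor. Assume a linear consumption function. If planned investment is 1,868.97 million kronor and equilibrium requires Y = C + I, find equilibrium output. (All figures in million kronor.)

MPC = (4664.39 − 2846.59)/(7499 − 4519) = 1817.8/2980 = 0.61
a = 2846.59 − 0.61(4519) = 90
Equilibrium: Y = 90 + 0.61Y + 1868.97
0.39Y = 1958.97, so Y = 1958.97/0.39 = 5023

Y = 5023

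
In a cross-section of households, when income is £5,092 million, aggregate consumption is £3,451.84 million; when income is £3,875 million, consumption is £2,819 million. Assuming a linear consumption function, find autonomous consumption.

a = 804

MPC = ΔC/ΔY = (3451.84 − 2819)/(5092 − 3875) = 632.84/1217 = 0.52
a = C − MPC·Y = 2819 − 0.52(3875) = 2819 − 2015 = 804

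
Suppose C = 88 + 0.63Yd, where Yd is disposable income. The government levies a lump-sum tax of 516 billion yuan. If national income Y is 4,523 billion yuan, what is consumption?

Yd = Y − T = 4523 − 516 = 4007
C = 88 + 0.63(4007) = 88 + 2524.41 = 2612.41

C = 2612.41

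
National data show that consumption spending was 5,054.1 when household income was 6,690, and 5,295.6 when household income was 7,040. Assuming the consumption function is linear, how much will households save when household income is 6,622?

MPC = (5295.6 − 5054.1)/(7040 − 6690) = 241.5/350 = 0.69
a = 5054.1 − 0.69(6690) = 5054.1 − 4616.1 = 438
C = 438 + 0.69(6622) = 5007.18
S = 6622 − 5007.18 = 1614.82

S = 1614.82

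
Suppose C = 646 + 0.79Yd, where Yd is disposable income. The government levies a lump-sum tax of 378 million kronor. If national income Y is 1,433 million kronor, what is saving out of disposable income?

Yd = Y − T = 1433 − 378 = 1055
C = 646 + 0.79(1055) = 646 + 833.45 = 1479.45
S = Yd − C = 1055 − 1479.45 = -424.45

S = -424.45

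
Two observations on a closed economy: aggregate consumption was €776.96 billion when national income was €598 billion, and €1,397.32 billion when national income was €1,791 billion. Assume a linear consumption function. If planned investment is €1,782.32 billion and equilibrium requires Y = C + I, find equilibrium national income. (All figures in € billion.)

MPC = (1397.32 − 776.96)/(1791 − 598) = 620.36/1193 = 0.52
a = 776.96 − 0.52(598) = 466
Equilibrium: Y = 466 + 0.52Y + 1782.32
0.48Y = 2248.32, so Y = 2248.32/0.48 = 4684

Y = 4684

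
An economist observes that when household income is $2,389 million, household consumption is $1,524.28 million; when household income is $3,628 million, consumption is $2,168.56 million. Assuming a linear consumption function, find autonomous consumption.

a = 282

MPC = ΔC/ΔY = (2168.56 − 1524.28)/(3628 − 2389) = 644.28/1239 = 0.52
a = C − MPC·Y = 1524.28 − 0.52(2389) = 1524.28 − 1242.28 = 282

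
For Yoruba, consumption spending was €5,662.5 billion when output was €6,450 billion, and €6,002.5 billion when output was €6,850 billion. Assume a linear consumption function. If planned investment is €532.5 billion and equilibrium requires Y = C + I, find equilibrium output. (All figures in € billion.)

Y = 4750

MPC = (6002.5 − 5662.5)/(6850 − 6450) = 340/400 = 0.85
a = 5662.5 − 0.85(6450) = 180
Equilibrium: Y = 180 + 0.85Y + 532.5
0.15Y = 712.5, so Y = 712.5/0.15 = 4750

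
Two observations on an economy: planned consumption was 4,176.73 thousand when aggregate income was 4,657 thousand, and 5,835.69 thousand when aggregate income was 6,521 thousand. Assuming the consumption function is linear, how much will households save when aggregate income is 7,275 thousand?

MPC = (5835.69 − 4176.73)/(6521 − 4657) = 1658.96/1864 = 0.89
a = 4176.73 − 0.89(4657) = 4176.73 − 4144.73 = 32
C = 32 + 0.89(7275) = 6506.75
S = 7275 − 6506.75 = 768.25

S = 768.25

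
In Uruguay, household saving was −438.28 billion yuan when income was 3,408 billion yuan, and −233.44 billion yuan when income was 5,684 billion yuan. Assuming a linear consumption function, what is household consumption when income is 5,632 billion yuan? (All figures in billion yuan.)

C = 5870.12

MPS = ΔS/ΔY = (-233.44 − (-438.28))/(5684 − 3408) = 204.84/2276 = 0.09
MPC = 1 − MPS = 0.91
Autonomous saving = -438.28 − 0.09(3408) = -745, so a = 745
C = 745 + 0.91(5632) = 745 + 5125.12 = 5870.12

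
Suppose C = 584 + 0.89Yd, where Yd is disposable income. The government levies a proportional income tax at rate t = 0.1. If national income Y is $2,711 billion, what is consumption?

Yd = (1 − 0.1)(2711) = 0.9(2711) = 2439.9
C = 584 + 0.89(2439.9) = 584 + 2171.511 = 2755.511

C = 2755.511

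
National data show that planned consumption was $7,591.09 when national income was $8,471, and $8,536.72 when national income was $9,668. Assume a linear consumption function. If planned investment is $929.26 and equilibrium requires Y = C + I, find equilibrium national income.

MPC = (8536.72 − 7591.09)/(9668 − 8471) = 945.63/1197 = 0.79
a = 7591.09 − 0.79(8471) = 899
Equilibrium: Y = 899 + 0.79Y + 929.26
0.21Y = 1828.26, so Y = 1828.26/0.21 = 8706

Y = 8706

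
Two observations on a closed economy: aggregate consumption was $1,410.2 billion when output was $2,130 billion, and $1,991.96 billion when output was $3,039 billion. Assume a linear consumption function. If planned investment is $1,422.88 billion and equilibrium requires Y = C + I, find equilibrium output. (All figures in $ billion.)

MPC = (1991.96 − 1410.2)/(3039 − 2130) = 581.76/909 = 0.64
a = 1410.2 − 0.64(2130) = 47
Equilibrium: Y = 47 + 0.64Y + 1422.88
0.36Y = 1469.88, so Y = 1469.88/0.36 = 4083

Y = 4083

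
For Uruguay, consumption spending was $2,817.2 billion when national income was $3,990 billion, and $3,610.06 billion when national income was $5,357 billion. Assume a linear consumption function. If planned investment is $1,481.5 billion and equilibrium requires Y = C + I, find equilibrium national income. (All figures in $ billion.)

MPC = (3610.06 − 2817.2)/(5357 − 3990) = 792.86/1367 = 0.58
a = 2817.2 − 0.58(3990) = 503
Equilibrium: Y = 503 + 0.58Y + 1481.5
0.42Y = 1984.5, so Y = 1984.5/0.42 = 4725

Y = 4725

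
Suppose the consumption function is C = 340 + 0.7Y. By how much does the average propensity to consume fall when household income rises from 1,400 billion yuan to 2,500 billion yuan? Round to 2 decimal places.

At Y = 1400: C = 340 + 0.7(1400) = 1320, APC = 1320/1400 = 0.943
At Y = 2500: C = 2090, APC = 2090/2500 = 0.836
Fall in APC = 0.943 − 0.836 = 0.107 ≈ 0.11

ΔAPC = 0.11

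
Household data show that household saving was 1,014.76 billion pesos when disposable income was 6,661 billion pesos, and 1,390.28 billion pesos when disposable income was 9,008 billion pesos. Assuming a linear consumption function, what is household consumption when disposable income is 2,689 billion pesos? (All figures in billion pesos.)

C = 2309.76

MPS = ΔS/ΔY = (1390.28 − 1014.76)/(9008 − 6661) = 375.52/2347 = 0.16
MPC = 1 − MPS = 0.84
Autonomous saving = 1014.76 − 0.16(6661) = -51, so a = 51
C = 51 + 0.84(2689) = 51 + 2258.76 = 2309.76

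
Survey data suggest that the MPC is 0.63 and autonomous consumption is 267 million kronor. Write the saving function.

S = -267 + 0.37Y

S = Y − C = Y − (267 + 0.63Y) = -267 + (1 − 0.63)Y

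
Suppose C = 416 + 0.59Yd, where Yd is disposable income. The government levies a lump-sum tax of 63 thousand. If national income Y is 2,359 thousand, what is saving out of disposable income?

S = 525.36

Yd = Y − T = 2359 − 63 = 2296
C = 416 + 0.59(2296) = 416 + 1354.64 = 1770.64
S = Yd − C = 2296 − 1770.64 = 525.36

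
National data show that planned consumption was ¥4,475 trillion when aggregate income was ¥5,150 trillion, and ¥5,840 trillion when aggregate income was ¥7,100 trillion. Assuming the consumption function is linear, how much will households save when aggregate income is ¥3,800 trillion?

S = 270

MPC = (5840 − 4475)/(7100 − 5150) = 1365/1950 = 0.7
a = 4475 − 0.7(5150) = 4475 − 3605 = 870
C = 870 + 0.7(3800) = 3530
S = 3800 − 3530 = 270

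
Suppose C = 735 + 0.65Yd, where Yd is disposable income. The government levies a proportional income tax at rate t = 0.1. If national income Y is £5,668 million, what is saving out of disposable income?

Yd = (1 − 0.1)(5668) = 0.9(5668) = 5101.2
C = 735 + 0.65(5101.2) = 735 + 3315.78 = 4050.78
S = Yd − C = 5101.2 − 4050.78 = 1050.42

S = 1050.42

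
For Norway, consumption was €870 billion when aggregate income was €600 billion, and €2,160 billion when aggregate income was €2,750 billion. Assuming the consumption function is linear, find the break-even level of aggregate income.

Y = 1275

MPC = (2160 − 870)/(2750 − 600) = 1290/2150 = 0.6
a = 870 − 0.6(600) = 870 − 360 = 510
Break-even: Y = a/(1−MPC) = 510/0.4 = 1275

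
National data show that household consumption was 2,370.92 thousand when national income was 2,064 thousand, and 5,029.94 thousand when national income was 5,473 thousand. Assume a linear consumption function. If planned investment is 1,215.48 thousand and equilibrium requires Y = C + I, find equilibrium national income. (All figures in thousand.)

MPC = (5029.94 − 2370.92)/(5473 − 2064) = 2659.02/3409 = 0.78
a = 2370.92 − 0.78(2064) = 761
Equilibrium: Y = 761 + 0.78Y + 1215.48
0.22Y = 1976.48, so Y = 1976.48/0.22 = 8984

Y = 8984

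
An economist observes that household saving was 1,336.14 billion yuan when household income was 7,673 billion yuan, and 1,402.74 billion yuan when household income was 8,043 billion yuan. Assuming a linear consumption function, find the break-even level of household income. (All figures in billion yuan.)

Y = 250

MPS = ΔS/ΔY = (1402.74 − 1336.14)/(8043 − 7673) = 66.6/370 = 0.18
MPC = 1 − MPS = 0.82
From S(7673) = 1336.14: −a + 0.18(7673) = 1336.14, so a = 1381.14 − 1336.14 = 45
Break-even (S = 0): Y = a/MPS = 45/0.18 = 250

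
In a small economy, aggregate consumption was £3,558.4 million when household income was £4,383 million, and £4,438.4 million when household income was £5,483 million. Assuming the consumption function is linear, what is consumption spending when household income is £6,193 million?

C = 5006.4

MPC = (4438.4 − 3558.4)/(5483 − 4383) = 880/1100 = 0.8
a = 3558.4 − 0.8(4383) = 3558.4 − 3506.4 = 52
C = 52 + 0.8(6193) = 52 + 4954.4 = 5006.4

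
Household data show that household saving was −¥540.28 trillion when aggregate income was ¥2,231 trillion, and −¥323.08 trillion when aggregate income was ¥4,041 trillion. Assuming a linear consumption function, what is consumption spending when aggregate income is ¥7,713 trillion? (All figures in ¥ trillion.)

C = 7595.44

MPS = ΔS/ΔY = (-323.08 − (-540.28))/(4041 − 2231) = 217.2/1810 = 0.12
MPC = 1 − MPS = 0.88
Autonomous saving = -540.28 − 0.12(2231) = -808, so a = 808
C = 808 + 0.88(7713) = 808 + 6787.44 = 7595.44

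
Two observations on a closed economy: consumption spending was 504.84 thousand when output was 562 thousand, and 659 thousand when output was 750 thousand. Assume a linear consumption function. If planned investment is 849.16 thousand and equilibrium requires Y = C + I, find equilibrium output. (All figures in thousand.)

Y = 4962

MPC = (659 − 504.84)/(750 − 562) = 154.16/188 = 0.82
a = 504.84 − 0.82(562) = 44
Equilibrium: Y = 44 + 0.82Y + 849.16
0.18Y = 893.16, so Y = 893.16/0.18 = 4962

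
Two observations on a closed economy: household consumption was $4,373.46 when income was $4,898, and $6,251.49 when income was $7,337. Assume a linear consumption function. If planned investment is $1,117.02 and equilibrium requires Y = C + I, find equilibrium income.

Y = 7474

MPC = (6251.49 − 4373.46)/(7337 − 4898) = 1878.03/2439 = 0.77
a = 4373.46 − 0.77(4898) = 602
Equilibrium: Y = 602 + 0.77Y + 1117.02
0.23Y = 1719.02, so Y = 1719.02/0.23 = 7474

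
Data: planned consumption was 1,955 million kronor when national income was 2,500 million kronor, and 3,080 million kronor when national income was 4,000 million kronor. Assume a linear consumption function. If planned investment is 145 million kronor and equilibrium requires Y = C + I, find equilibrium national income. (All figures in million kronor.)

MPC = (3080 − 1955)/(4000 − 2500) = 1125/1500 = 0.75
a = 1955 − 0.75(2500) = 80
Equilibrium: Y = 80 + 0.75Y + 145
0.25Y = 225, so Y = 225/0.25 = 900

Y = 900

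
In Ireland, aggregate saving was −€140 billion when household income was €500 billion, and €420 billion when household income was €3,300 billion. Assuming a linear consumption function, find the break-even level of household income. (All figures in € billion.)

MPS = ΔS/ΔY = (420 − (-140))/(3300 − 500) = 560/2800 = 0.2
MPC = 1 − MPS = 0.8
From S(500) = -140: −a + 0.2(500) = -140, so a = 100 − (-140) = 240
Break-even (S = 0): Y = a/MPS = 240/0.2 = 1200

Y = 1200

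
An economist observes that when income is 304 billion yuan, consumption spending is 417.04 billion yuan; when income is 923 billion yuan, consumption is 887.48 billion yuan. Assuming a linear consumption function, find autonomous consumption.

a = 186

MPC = ΔC/ΔY = (887.48 − 417.04)/(923 − 304) = 470.44/619 = 0.76
a = C − MPC·Y = 417.04 − 0.76(304) = 417.04 − 231.04 = 186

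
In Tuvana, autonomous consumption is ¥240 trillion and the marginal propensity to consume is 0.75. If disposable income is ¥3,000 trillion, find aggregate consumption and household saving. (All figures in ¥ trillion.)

C = 2490; S = 510

C = 240 + 0.75(3000) = 240 + 2250 = 2490
S = Y − C = 3000 − 2490 = 510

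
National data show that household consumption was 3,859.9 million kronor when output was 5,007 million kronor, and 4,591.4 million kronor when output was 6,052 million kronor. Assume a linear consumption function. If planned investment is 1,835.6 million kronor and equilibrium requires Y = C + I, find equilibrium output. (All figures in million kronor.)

MPC = (4591.4 − 3859.9)/(6052 − 5007) = 731.5/1045 = 0.7
a = 3859.9 − 0.7(5007) = 355
Equilibrium: Y = 355 + 0.7Y + 1835.6
0.3Y = 2190.6, so Y = 2190.6/0.3 = 7302

Y = 7302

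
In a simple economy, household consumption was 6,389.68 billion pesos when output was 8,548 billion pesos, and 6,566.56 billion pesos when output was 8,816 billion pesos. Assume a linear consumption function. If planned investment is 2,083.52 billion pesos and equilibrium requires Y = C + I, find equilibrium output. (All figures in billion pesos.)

MPC = (6566.56 − 6389.68)/(8816 − 8548) = 176.88/268 = 0.66
a = 6389.68 − 0.66(8548) = 748
Equilibrium: Y = 748 + 0.66Y + 2083.52
0.34Y = 2831.52, so Y = 2831.52/0.34 = 8328

Y = 8328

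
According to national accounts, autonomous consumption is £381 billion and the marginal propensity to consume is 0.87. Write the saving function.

S = -381 + 0.13Y

S = Y − C = Y − (381 + 0.87Y) = -381 + (1 − 0.87)Y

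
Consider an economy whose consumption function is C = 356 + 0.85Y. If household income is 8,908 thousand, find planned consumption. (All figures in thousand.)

C = 356 + 0.85(8908) = 356 + 7571.8 = 7927.8

C = 7927.8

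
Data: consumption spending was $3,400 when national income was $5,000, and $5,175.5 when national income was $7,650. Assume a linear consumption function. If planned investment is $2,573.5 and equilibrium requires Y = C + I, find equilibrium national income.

MPC = (5175.5 − 3400)/(7650 − 5000) = 1775.5/2650 = 0.67
a = 3400 − 0.67(5000) = 50
Equilibrium: Y = 50 + 0.67Y + 2573.5
0.33Y = 2623.5, so Y = 2623.5/0.33 = 7950

Y = 7950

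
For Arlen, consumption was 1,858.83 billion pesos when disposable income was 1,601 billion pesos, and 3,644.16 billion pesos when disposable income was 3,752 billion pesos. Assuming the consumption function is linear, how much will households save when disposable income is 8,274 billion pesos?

MPC = (3644.16 − 1858.83)/(3752 − 1601) = 1785.33/2151 = 0.83
a = 1858.83 − 0.83(1601) = 1858.83 − 1328.83 = 530
C = 530 + 0.83(8274) = 7397.42
S = 8274 − 7397.42 = 876.58

S = 876.58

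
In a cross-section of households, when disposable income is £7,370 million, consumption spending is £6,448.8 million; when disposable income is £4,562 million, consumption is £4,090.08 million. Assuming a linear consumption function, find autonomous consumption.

MPC = ΔC/ΔY = (6448.8 − 4090.08)/(7370 − 4562) = 2358.72/2808 = 0.84
a = C − MPC·Y = 4090.08 − 0.84(4562) = 4090.08 − 3832.08 = 258

a = 258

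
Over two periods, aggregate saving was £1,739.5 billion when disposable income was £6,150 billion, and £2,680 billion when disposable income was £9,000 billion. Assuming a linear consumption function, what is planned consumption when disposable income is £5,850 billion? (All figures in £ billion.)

C = 4209.5

MPS = ΔS/ΔY = (2680 − 1739.5)/(9000 − 6150) = 940.5/2850 = 0.33
MPC = 1 − MPS = 0.67
Autonomous saving = 1739.5 − 0.33(6150) = -290, so a = 290
C = 290 + 0.67(5850) = 290 + 3919.5 = 4209.5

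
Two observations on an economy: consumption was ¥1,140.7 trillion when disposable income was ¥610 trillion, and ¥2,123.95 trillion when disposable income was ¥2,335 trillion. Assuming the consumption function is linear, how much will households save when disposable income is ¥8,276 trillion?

S = 2765.68

MPC = (2123.95 − 1140.7)/(2335 − 610) = 983.25/1725 = 0.57
a = 1140.7 − 0.57(610) = 1140.7 − 347.7 = 793
C = 793 + 0.57(8276) = 5510.32
S = 8276 − 5510.32 = 2765.68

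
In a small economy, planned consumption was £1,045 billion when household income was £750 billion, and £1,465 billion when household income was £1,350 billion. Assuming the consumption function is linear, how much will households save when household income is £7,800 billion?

MPC = (1465 − 1045)/(1350 − 750) = 420/600 = 0.7
a = 1045 − 0.7(750) = 1045 − 525 = 520
C = 520 + 0.7(7800) = 5980
S = 7800 − 5980 = 1820

S = 1820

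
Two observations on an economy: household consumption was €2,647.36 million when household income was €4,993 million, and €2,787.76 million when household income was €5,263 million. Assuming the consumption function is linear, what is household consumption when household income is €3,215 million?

C = 1722.8

MPC = (2787.76 − 2647.36)/(5263 − 4993) = 140.4/270 = 0.52
a = 2647.36 − 0.52(4993) = 2647.36 − 2596.36 = 51
C = 51 + 0.52(3215) = 51 + 1671.8 = 1722.8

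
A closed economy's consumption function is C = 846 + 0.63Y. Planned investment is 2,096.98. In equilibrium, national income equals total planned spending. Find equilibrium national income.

Y = 7954

Y = C + I = 846 + 0.63Y + 2096.98
Y − 0.63Y = 2942.98
0.37Y = 2942.98, so Y = 2942.98/0.37 = 7954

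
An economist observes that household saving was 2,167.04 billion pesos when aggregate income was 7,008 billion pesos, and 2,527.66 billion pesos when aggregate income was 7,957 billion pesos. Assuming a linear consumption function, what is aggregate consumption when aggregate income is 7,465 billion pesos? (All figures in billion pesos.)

C = 5124.3

MPS = ΔS/ΔY = (2527.66 − 2167.04)/(7957 − 7008) = 360.62/949 = 0.38
MPC = 1 − MPS = 0.62
Autonomous saving = 2167.04 − 0.38(7008) = -496, so a = 496
C = 496 + 0.62(7465) = 496 + 4628.3 = 5124.3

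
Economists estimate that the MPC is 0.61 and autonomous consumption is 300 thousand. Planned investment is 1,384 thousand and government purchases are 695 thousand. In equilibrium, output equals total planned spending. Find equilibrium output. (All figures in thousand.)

Y = 6100

Y = C + I + G = 300 + 0.61Y + 1384 + 695
Y − 0.61Y = 2379
0.39Y = 2379, so Y = 2379/0.39 = 6100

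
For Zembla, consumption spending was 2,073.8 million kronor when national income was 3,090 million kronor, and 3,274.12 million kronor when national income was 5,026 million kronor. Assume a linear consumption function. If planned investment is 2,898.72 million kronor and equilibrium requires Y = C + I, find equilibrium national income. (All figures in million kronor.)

MPC = (3274.12 − 2073.8)/(5026 − 3090) = 1200.32/1936 = 0.62
a = 2073.8 − 0.62(3090) = 158
Equilibrium: Y = 158 + 0.62Y + 2898.72
0.38Y = 3056.72, so Y = 3056.72/0.38 = 8044

Y = 8044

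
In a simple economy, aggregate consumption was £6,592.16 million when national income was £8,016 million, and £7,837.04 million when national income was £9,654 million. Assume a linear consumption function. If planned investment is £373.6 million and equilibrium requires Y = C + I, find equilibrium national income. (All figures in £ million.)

MPC = (7837.04 − 6592.16)/(9654 − 8016) = 1244.88/1638 = 0.76
a = 6592.16 − 0.76(8016) = 500
Equilibrium: Y = 500 + 0.76Y + 373.6
0.24Y = 873.6, so Y = 873.6/0.24 = 3640

Y = 3640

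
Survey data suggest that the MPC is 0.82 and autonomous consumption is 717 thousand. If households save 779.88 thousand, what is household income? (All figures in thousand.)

Y = 8316

S = Y − C = -717 + 0.18Y
-717 + 0.18Y = 779.88, so 0.18Y = 1496.88 and Y = 8316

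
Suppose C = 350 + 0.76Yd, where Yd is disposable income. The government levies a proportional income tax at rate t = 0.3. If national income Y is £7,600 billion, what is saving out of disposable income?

S = 926.8

Yd = (1 − 0.3)(7600) = 0.7(7600) = 5320
C = 350 + 0.76(5320) = 350 + 4043.2 = 4393.2
S = Yd − C = 5320 − 4393.2 = 926.8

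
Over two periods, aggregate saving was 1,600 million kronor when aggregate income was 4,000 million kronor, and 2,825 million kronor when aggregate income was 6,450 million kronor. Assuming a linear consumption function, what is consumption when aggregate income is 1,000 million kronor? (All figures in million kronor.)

MPS = ΔS/ΔY = (2825 − 1600)/(6450 − 4000) = 1225/2450 = 0.5
MPC = 1 − MPS = 0.5
Autonomous saving = 1600 − 0.5(4000) = -400, so a = 400
C = 400 + 0.5(1000) = 400 + 500 = 900

C = 900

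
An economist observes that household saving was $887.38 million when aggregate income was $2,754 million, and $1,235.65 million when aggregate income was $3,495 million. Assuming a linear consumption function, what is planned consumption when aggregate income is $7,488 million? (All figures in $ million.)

C = 4375.64

MPS = ΔS/ΔY = (1235.65 − 887.38)/(3495 − 2754) = 348.27/741 = 0.47
MPC = 1 − MPS = 0.53
Autonomous saving = 887.38 − 0.47(2754) = -407, so a = 407
C = 407 + 0.53(7488) = 407 + 3968.64 = 4375.64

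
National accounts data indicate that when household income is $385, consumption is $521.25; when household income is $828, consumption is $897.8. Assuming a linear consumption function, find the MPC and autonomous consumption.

MPC = ΔC/ΔY = (897.8 − 521.25)/(828 − 385) = 376.55/443 = 0.85
a = C − MPC·Y = 521.25 − 0.85(385) = 521.25 − 327.25 = 194

MPC = 0.85; a = 194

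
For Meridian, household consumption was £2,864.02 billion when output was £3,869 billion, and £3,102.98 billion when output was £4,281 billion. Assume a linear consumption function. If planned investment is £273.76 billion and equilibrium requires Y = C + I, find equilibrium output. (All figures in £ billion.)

Y = 2128

MPC = (3102.98 − 2864.02)/(4281 − 3869) = 238.96/412 = 0.58
a = 2864.02 − 0.58(3869) = 620
Equilibrium: Y = 620 + 0.58Y + 273.76
0.42Y = 893.76, so Y = 893.76/0.42 = 2128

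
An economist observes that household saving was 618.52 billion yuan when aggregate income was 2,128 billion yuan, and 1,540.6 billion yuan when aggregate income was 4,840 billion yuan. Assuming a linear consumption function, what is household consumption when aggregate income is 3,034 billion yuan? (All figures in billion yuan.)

MPS = ΔS/ΔY = (1540.6 − 618.52)/(4840 − 2128) = 922.08/2712 = 0.34
MPC = 1 − MPS = 0.66
Autonomous saving = 618.52 − 0.34(2128) = -105, so a = 105
C = 105 + 0.66(3034) = 105 + 2002.44 = 2107.44

C = 2107.44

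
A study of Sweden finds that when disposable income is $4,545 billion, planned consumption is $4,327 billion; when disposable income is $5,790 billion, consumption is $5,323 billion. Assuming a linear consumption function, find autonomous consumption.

a = 691

MPC = ΔC/ΔY = (5323 − 4327)/(5790 − 4545) = 996/1245 = 0.8
a = C − MPC·Y = 4327 − 0.8(4545) = 4327 − 3636 = 691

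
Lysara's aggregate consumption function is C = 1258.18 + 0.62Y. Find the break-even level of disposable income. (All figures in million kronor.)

Y = 3311

At break-even, C = Y: 1258.18 + 0.62Y = Y
0.38Y = 1258.18, so Y = 1258.18/0.38 = 3311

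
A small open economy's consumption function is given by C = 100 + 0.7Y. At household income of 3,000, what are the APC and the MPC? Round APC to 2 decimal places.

APC = 0.73; MPC = 0.7

MPC = 0.7 (the slope of the consumption function)
C = 100 + 0.7(3000) = 2200, so APC = 2200/3000 = 0.73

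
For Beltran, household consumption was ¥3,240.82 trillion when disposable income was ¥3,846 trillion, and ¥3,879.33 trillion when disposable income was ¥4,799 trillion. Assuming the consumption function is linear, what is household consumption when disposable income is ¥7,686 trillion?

MPC = (3879.33 − 3240.82)/(4799 − 3846) = 638.51/953 = 0.67
a = 3240.82 − 0.67(3846) = 3240.82 − 2576.82 = 664
C = 664 + 0.67(7686) = 664 + 5149.62 = 5813.62

C = 5813.62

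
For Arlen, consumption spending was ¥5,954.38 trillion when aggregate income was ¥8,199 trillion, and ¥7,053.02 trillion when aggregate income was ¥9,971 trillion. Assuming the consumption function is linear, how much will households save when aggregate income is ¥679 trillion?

MPC = (7053.02 − 5954.38)/(9971 − 8199) = 1098.64/1772 = 0.62
a = 5954.38 − 0.62(8199) = 5954.38 − 5083.38 = 871
C = 871 + 0.62(679) = 1291.98
S = 679 − 1291.98 = -612.98

S = -612.98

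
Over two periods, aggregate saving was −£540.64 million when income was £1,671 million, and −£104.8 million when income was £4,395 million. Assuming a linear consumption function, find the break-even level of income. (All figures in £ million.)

MPS = ΔS/ΔY = (-104.8 − (-540.64))/(4395 − 1671) = 435.84/2724 = 0.16
MPC = 1 − MPS = 0.84
From S(1671) = -540.64: −a + 0.16(1671) = -540.64, so a = 267.36 − (-540.64) = 808
Break-even (S = 0): Y = a/MPS = 808/0.16 = 5050

Y = 5050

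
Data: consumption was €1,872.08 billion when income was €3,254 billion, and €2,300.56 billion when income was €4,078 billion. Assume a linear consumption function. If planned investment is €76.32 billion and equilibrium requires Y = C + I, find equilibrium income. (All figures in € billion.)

MPC = (2300.56 − 1872.08)/(4078 − 3254) = 428.48/824 = 0.52
a = 1872.08 − 0.52(3254) = 180
Equilibrium: Y = 180 + 0.52Y + 76.32
0.48Y = 256.32, so Y = 256.32/0.48 = 534

Y = 534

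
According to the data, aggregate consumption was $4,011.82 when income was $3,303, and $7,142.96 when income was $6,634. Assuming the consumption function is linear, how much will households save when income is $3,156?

MPC = (7142.96 − 4011.82)/(6634 − 3303) = 3131.14/3331 = 0.94
a = 4011.82 − 0.94(3303) = 4011.82 − 3104.82 = 907
C = 907 + 0.94(3156) = 3873.64
S = 3156 − 3873.64 = -717.64

S = -717.64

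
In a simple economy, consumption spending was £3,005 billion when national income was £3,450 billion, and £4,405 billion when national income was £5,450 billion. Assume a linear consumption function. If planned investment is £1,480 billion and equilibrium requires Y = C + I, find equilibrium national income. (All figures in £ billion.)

Y = 6900

MPC = (4405 − 3005)/(5450 − 3450) = 1400/2000 = 0.7
a = 3005 − 0.7(3450) = 590
Equilibrium: Y = 590 + 0.7Y + 1480
0.3Y = 2070, so Y = 2070/0.3 = 6900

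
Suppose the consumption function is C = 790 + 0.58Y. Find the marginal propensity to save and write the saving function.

MPS = 1 − MPC = 1 − 0.58 = 0.42
S = Y − C = -790 + 0.42Y

MPS = 0.42; S = -790 + 0.42Y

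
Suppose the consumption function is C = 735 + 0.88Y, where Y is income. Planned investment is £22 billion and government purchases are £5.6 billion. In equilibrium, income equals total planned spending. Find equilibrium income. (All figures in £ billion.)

Y = 6355

Y = C + I + G = 735 + 0.88Y + 22 + 5.6
Y − 0.88Y = 762.6
0.12Y = 762.6, so Y = 762.6/0.12 = 6355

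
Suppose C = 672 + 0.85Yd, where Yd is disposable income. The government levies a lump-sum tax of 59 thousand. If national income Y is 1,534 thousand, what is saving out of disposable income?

Yd = Y − T = 1534 − 59 = 1475
C = 672 + 0.85(1475) = 672 + 1253.75 = 1925.75
S = Yd − C = 1475 − 1925.75 = -450.75

S = -450.75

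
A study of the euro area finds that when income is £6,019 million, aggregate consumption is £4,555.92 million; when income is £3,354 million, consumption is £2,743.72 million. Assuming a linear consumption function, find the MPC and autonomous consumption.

MPC = 0.68; a = 463

MPC = ΔC/ΔY = (4555.92 − 2743.72)/(6019 − 3354) = 1812.2/2665 = 0.68
a = C − MPC·Y = 2743.72 − 0.68(3354) = 2743.72 − 2280.72 = 463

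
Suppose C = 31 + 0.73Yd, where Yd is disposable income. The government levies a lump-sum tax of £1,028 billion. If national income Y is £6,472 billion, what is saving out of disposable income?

S = 1438.88

Yd = Y − T = 6472 − 1028 = 5444
C = 31 + 0.73(5444) = 31 + 3974.12 = 4005.12
S = Yd − C = 5444 − 4005.12 = 1438.88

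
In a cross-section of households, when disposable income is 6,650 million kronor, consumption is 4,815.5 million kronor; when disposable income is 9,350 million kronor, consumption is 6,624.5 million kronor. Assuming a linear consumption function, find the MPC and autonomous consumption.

MPC = 0.67; a = 360

MPC = ΔC/ΔY = (6624.5 − 4815.5)/(9350 − 6650) = 1809/2700 = 0.67
a = C − MPC·Y = 4815.5 − 0.67(6650) = 4815.5 − 4455.5 = 360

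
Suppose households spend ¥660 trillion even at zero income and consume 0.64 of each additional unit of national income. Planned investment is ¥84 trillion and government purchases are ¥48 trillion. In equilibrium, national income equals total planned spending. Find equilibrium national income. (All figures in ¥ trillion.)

Y = 2200

Y = C + I + G = 660 + 0.64Y + 84 + 48
Y − 0.64Y = 792
0.36Y = 792, so Y = 792/0.36 = 2200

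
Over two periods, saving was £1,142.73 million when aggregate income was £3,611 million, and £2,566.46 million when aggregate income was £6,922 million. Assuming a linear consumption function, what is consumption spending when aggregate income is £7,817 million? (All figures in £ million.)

MPS = ΔS/ΔY = (2566.46 − 1142.73)/(6922 − 3611) = 1423.73/3311 = 0.43
MPC = 1 − MPS = 0.57
Autonomous saving = 1142.73 − 0.43(3611) = -410, so a = 410
C = 410 + 0.57(7817) = 410 + 4455.69 = 4865.69

C = 4865.69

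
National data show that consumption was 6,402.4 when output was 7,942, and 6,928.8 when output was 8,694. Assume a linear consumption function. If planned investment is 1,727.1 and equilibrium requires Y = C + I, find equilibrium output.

MPC = (6928.8 − 6402.4)/(8694 − 7942) = 526.4/752 = 0.7
a = 6402.4 − 0.7(7942) = 843
Equilibrium: Y = 843 + 0.7Y + 1727.1
0.3Y = 2570.1, so Y = 2570.1/0.3 = 8567

Y = 8567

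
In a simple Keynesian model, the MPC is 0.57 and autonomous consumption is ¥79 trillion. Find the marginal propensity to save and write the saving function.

MPS = 0.43; S = -79 + 0.43Y

MPS = 1 − MPC = 1 − 0.57 = 0.43
S = Y − C = -79 + 0.43Y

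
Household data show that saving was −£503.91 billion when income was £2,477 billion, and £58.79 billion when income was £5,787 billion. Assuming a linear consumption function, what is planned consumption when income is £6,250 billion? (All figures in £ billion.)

MPS = ΔS/ΔY = (58.79 − (-503.91))/(5787 − 2477) = 562.7/3310 = 0.17
MPC = 1 − MPS = 0.83
Autonomous saving = -503.91 − 0.17(2477) = -925, so a = 925
C = 925 + 0.83(6250) = 925 + 5187.5 = 6112.5

C = 6112.5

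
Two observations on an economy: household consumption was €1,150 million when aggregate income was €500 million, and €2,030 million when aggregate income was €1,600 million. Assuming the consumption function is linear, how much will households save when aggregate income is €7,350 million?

MPC = (2030 − 1150)/(1600 − 500) = 880/1100 = 0.8
a = 1150 − 0.8(500) = 1150 − 400 = 750
C = 750 + 0.8(7350) = 6630
S = 7350 − 6630 = 720

S = 720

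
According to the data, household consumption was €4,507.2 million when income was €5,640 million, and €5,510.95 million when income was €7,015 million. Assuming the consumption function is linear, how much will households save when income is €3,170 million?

MPC = (5510.95 − 4507.2)/(7015 − 5640) = 1003.75/1375 = 0.73
a = 4507.2 − 0.73(5640) = 4507.2 − 4117.2 = 390
C = 390 + 0.73(3170) = 2704.1
S = 3170 − 2704.1 = 465.9

S = 465.9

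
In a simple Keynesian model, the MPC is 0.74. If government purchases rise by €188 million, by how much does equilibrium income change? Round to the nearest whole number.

The multiplier is 1/(1 − MPC) = 1/0.26.
ΔY = 188/0.26 = 723.08 ≈ 723

ΔY ≈ 723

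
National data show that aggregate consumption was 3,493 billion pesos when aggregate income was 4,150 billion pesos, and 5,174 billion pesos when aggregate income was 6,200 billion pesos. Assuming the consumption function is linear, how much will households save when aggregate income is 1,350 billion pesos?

S = 153

MPC = (5174 − 3493)/(6200 − 4150) = 1681/2050 = 0.82
a = 3493 − 0.82(4150) = 3493 − 3403 = 90
C = 90 + 0.82(1350) = 1197
S = 1350 − 1197 = 153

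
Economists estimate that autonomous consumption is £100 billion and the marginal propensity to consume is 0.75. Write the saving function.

S = -100 + 0.25Y

S = Y − C = Y − (100 + 0.75Y) = -100 + (1 − 0.75)Y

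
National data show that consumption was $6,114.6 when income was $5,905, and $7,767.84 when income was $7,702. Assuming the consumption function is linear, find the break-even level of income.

Y = 8525

MPC = (7767.84 − 6114.6)/(7702 − 5905) = 1653.24/1797 = 0.92
a = 6114.6 − 0.92(5905) = 6114.6 − 5432.6 = 682
Break-even: Y = a/(1−MPC) = 682/0.08 = 8525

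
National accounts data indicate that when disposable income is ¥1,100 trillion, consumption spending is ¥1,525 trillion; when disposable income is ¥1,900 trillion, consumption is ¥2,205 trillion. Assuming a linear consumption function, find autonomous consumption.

a = 590

MPC = ΔC/ΔY = (2205 − 1525)/(1900 − 1100) = 680/800 = 0.85
a = C − MPC·Y = 1525 − 0.85(1100) = 1525 − 935 = 590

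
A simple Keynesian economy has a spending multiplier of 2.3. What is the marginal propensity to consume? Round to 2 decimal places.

MPC = 0.57

k = 1/(1 − MPC), so 1 − MPC = 1/k = 1/2.3 = 0.4348
MPC = 1 − 0.4348 = 0.57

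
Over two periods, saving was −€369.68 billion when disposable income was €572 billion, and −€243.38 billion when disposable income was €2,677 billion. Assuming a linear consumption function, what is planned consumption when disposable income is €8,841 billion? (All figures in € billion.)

MPS = ΔS/ΔY = (-243.38 − (-369.68))/(2677 − 572) = 126.3/2105 = 0.06
MPC = 1 − MPS = 0.94
Autonomous saving = -369.68 − 0.06(572) = -404, so a = 404
C = 404 + 0.94(8841) = 404 + 8310.54 = 8714.54

C = 8714.54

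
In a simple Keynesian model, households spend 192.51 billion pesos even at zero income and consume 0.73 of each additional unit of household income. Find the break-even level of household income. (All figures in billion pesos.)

At break-even, C = Y: 192.51 + 0.73Y = Y
0.27Y = 192.51, so Y = 192.51/0.27 = 713

Y = 713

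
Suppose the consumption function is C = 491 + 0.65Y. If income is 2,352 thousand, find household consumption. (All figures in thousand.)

C = 491 + 0.65(2352) = 491 + 1528.8 = 2019.8

C = 2019.8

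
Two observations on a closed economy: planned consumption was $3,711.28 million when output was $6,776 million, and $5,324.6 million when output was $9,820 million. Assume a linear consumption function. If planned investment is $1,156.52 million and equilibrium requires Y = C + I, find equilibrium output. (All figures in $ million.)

MPC = (5324.6 − 3711.28)/(9820 − 6776) = 1613.32/3044 = 0.53
a = 3711.28 − 0.53(6776) = 120
Equilibrium: Y = 120 + 0.53Y + 1156.52
0.47Y = 1276.52, so Y = 1276.52/0.47 = 2716

Y = 2716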